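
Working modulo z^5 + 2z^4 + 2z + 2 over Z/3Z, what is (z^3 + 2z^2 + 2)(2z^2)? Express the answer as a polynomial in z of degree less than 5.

z^2 + 2z + 2

Multiply in Z/3Z[z]: (z^3 + 2z^2 + 2)·(2z^2) = 2z^5 + z^4 + z^2.
Reduce using z^5 ≡ z^4 + z + 1 (mod z^5 + 2z^4 + 2z + 2).
Reduced: z^2 + 2z + 2.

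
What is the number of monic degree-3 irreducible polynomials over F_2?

2

Gauss's count: N_{2}(3) = (1/3) Σ_{d|3} μ(3/d)·2^d.
Divisors of 3: 1, 3; μ(3/d) for each: -1, 1.
Σ = − 2^1 + 2^3 = 6.
N = 6/3 = 2.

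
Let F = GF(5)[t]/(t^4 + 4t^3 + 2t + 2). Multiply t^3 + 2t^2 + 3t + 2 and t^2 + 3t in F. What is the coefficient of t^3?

Multiply in GF(5)[t]: (t^3 + 2t^2 + 3t + 2)·(t^2 + 3t) = t^5 + 4t^3 + t^2 + t.
Reduce using t^4 ≡ t^3 + 3t + 3 (mod t^4 + 4t^3 + 2t + 2).
Reduced: 4t^2 + 2t + 3.

0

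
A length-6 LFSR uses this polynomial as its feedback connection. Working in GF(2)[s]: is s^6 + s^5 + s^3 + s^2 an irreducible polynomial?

Write P(s) = s^6 + s^5 + s^3 + s^2.
Check for roots in GF(2): P(0) = 0 → root; P(1) = 0 → root.
P(0) = 0, so (s) divides P(s); P is reducible.

No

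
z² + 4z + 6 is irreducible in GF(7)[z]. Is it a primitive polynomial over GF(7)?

Write f(z) = z² + 4z + 6.
|GF(7^2)^×| = 7^2 − 1 = 48. Prime factorization: 48 = 2^4·3.
f is primitive ⇔ z has order 48 in GF(7)[z]/(f), i.e. z^(48/q) ≠ 1 for each prime q | 48.
z^(24) mod f = 6.
z^(16) mod f = 1
Since z^(16) = 1, the order of z divides 16 < 48; not primitive.

No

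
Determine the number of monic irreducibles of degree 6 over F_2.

x^(2^6) − x is the product of all monic irreducibles of degree dividing 6; Möbius inversion gives N = (1/6) Σ μ(6/d)·2^d.
Divisors of 6: 1, 2, 3, 6; μ(6/d) for each: 1, -1, -1, 1.
Σ = 2^1 − 2^2 − 2^3 + 2^6 = 54.
N = 54/6 = 9.

9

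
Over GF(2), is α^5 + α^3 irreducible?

Write f(α) = α^5 + α^3.
Check for roots in GF(2): f(0) = 0 → root; f(1) = 0 → root.
f(0) = 0, so (α) divides f(α); f is reducible.

No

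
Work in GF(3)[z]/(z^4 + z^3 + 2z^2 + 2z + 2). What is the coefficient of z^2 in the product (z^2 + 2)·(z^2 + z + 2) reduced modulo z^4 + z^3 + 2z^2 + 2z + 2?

Multiply in GF(3)[z]: (z^2 + 2)·(z^2 + z + 2) = z^4 + z^3 + z^2 + 2z + 1.
Reduce using z^4 ≡ 2z^3 + z^2 + z + 1 (mod z^4 + z^3 + 2z^2 + 2z + 2).
Reduced: 2z^2 + 2.

2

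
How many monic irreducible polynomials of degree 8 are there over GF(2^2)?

8160

Gauss's count: N_{4}(8) = (1/8) Σ_{d|8} μ(8/d)·4^d.
Divisors of 8: 1, 2, 4, 8; μ(8/d) for each: 0, 0, -1, 1.
Σ = − 4^4 + 4^8 = 65280.
N = 65280/8 = 8160.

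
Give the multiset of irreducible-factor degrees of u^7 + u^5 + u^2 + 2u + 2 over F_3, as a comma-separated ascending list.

Write h(u) = u^7 + u^5 + u^2 + 2u + 2.
Roots in F_3: h(0) = 2; h(1) = 1; h(2) = 2.
Complete factorization: h(u) = (u^7 + u^5 + u^2 + 2u + 2).
Factor degrees with multiplicity: 7 = 7.

7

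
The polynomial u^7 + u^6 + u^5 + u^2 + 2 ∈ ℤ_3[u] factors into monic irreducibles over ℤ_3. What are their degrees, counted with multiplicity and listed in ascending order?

Write h(u) = u^7 + u^6 + u^5 + u^2 + 2.
Roots in ℤ_3: h(0) = 2; h(1) = 0 → root; h(2) = 2.
Linear factors from roots: (u + 2).
Complete factorization: h(u) = (u + 2)·(u^2 + 1)·(u^2 + u + 2)^2.
Factor degrees with multiplicity: 1 + 2 + 2 + 2 = 7.

1, 2, 2, 2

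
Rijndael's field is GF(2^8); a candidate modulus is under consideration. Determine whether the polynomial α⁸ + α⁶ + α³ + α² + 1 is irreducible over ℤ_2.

Yes

Write P(α) = α⁸ + α⁶ + α³ + α² + 1.
Check for roots in ℤ_2: P(0) = 1; P(1) = 1.
No roots, so no linear factors.
Monic irreducibles of degree 2 over GF(2): α² + α + 1.
None of them divide P (all give nonzero remainder).
Monic irreducibles of degree 3 over GF(2): α³ + α + 1, α³ + α² + 1.
None of them divide P (all give nonzero remainder).
Monic irreducibles of degree 4 over GF(2): α⁴ + α + 1, α⁴ + α³ + 1, α⁴ + α³ + α² + α + 1.
None of them divide P (all give nonzero remainder).
No irreducible factor of degree ≤ 4 exists, so P is irreducible over GF(2).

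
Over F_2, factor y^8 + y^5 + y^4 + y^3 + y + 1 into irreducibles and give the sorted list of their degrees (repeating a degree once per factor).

Write h(y) = y^8 + y^5 + y^4 + y^3 + y + 1.
Roots in F_2: h(0) = 1; h(1) = 0 → root.
Linear factors from roots: (y + 1).
Complete factorization: h(y) = (y + 1)·(y^2 + y + 1)^2·(y^3 + y^2 + 1).
Factor degrees with multiplicity: 1 + 2 + 2 + 3 = 8.

1, 2, 2, 3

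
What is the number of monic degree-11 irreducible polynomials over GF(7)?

179756976

By the necklace-counting formula, N_7(11) = (1/11) Σ_{d|11} μ(11/d)·7^d.
Divisors of 11: 1, 11; μ(11/d) for each: -1, 1.
Σ = − 7^1 + 7^11 = 1977326736.
N = 1977326736/11 = 179756976.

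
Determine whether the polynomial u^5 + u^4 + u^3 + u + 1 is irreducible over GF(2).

Write g(u) = u^5 + u^4 + u^3 + u + 1.
Check for roots in GF(2): g(0) = 1; g(1) = 1.
No roots, so no linear factors.
Monic irreducibles of degree 2 over GF(2): u^2 + u + 1.
None of them divide g (all give nonzero remainder).
No irreducible factor of degree ≤ 2 exists, so g is irreducible over GF(2).

Yes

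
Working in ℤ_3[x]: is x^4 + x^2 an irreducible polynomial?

Write g(x) = x^4 + x^2.
Check for roots in ℤ_3: g(0) = 0 → root; g(1) = 2; g(2) = 2.
g(0) = 0, so (x) divides g(x); g is reducible.

No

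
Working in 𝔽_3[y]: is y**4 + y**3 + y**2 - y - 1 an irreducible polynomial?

Write P(y) = y**4 + y**3 + y**2 - y - 1.
Check for roots in 𝔽_3: P(0) = 2; P(1) = 1; P(2) = 1.
No roots, so no linear factors.
Monic irreducibles of degree 2 over GF(3): y**2 + 1, y**2 + y - 1, y**2 - y - 1.
None of them divide P (all give nonzero remainder).
No irreducible factor of degree ≤ 2 exists, so P is irreducible over GF(3).

Yes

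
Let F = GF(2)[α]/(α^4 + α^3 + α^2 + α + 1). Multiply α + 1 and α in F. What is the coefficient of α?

Multiply in GF(2)[α]: (α + 1)·(α) = α^2 + α.
Reduced: α^2 + α.

1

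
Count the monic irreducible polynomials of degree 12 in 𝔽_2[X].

x^(2^12) − x is the product of all monic irreducibles of degree dividing 12; Möbius inversion gives N = (1/12) Σ μ(12/d)·2^d.
Divisors of 12: 1, 2, 3, 4, 6, 12; μ(12/d) for each: 0, 1, 0, -1, -1, 1.
Σ = 2^2 − 2^4 − 2^6 + 2^12 = 4020.
N = 4020/12 = 335.

335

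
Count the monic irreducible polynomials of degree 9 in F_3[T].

2184

Gauss's count: N_{3}(9) = (1/9) Σ_{d|9} μ(9/d)·3^d.
Divisors of 9: 1, 3, 9; μ(9/d) for each: 0, -1, 1.
Σ = − 3^3 + 3^9 = 19656.
N = 19656/9 = 2184.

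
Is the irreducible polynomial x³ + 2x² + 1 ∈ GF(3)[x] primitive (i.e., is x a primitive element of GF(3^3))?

Yes

Write f(x) = x³ + 2x² + 1.
|GF(3^3)^×| = 3^3 − 1 = 26. Prime factorization: 26 = 2·13.
f is primitive ⇔ x has order 26 in GF(3)[x]/(f), i.e. x^(26/q) ≠ 1 for each prime q | 26.
x^(13) mod f = 2.
x^(2) mod f = x².
None equal 1, so x has full order 26; f is primitive.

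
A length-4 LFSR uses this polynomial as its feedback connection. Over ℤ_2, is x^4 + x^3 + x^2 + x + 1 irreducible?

Yes

Write m(x) = x^4 + x^3 + x^2 + x + 1.
Check for roots in ℤ_2: m(0) = 1; m(1) = 1.
No roots, so no linear factors.
Monic irreducibles of degree 2 over GF(2): x^2 + x + 1.
None of them divide m (all give nonzero remainder).
No irreducible factor of degree ≤ 2 exists, so m is irreducible over GF(2).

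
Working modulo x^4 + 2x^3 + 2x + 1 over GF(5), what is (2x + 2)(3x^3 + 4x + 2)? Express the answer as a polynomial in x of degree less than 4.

4x^3 + 3x^2 + 3

Multiply in GF(5)[x]: (2x + 2)·(3x^3 + 4x + 2) = x^4 + x^3 + 3x^2 + 2x + 4.
Reduce using x^4 ≡ 3x^3 + 3x + 4 (mod x^4 + 2x^3 + 2x + 1).
Reduced: 4x^3 + 3x^2 + 3.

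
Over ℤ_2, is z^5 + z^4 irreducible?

No

Write P(z) = z^5 + z^4.
Check for roots in ℤ_2: P(0) = 0 → root; P(1) = 0 → root.
P(0) = 0, so (z) divides P(z); P is reducible.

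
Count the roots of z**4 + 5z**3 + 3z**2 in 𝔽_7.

1

Write g(z) = z**4 + 5z**3 + 3z**2.
Evaluate at each of the 7 elements of 𝔽_7:
g(0) = 0 → root; g(1) = 2; g(2) = 5; g(3) = 5; g(4) = 1; g(5) = 2; g(6) = 6.
Roots: {0}.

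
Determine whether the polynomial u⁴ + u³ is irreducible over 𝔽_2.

Write g(u) = u⁴ + u³.
Check for roots in 𝔽_2: g(0) = 0 → root; g(1) = 0 → root.
g(0) = 0, so (u) divides g(u); g is reducible.

No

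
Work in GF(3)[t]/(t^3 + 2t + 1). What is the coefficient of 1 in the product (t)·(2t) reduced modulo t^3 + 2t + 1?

Multiply in GF(3)[t]: (t)·(2t) = 2t^2.
Reduced: 2t^2.

0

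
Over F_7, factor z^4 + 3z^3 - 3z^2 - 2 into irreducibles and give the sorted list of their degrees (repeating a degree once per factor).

Write g(z) = z^4 + 3z^3 - 3z^2 - 2.
Linear factors from roots: (z - 3), (z + 1).
Complete factorization: g(z) = (z + 1)·(z - 3)·(z^2 - 2z + 3).
Factor degrees with multiplicity: 1 + 1 + 2 = 4.

1, 1, 2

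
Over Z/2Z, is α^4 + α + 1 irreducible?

Write m(α) = α^4 + α + 1.
Check for roots in Z/2Z: m(0) = 1; m(1) = 1.
No roots, so no linear factors.
Monic irreducibles of degree 2 over GF(2): α^2 + α + 1.
None of them divide m (all give nonzero remainder).
No irreducible factor of degree ≤ 2 exists, so m is irreducible over GF(2).

Yes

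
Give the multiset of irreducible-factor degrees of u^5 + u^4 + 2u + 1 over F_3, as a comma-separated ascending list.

5

Write f(u) = u^5 + u^4 + 2u + 1.
Roots in F_3: f(0) = 1; f(1) = 2; f(2) = 2.
Complete factorization: f(u) = (u^5 + u^4 + 2u + 1).
Factor degrees with multiplicity: 5 = 5.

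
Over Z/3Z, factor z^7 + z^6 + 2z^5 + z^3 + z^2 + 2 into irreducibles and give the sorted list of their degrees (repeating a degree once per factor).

1, 1, 2, 3

Write f(z) = z^7 + z^6 + 2z^5 + z^3 + z^2 + 2.
Roots in Z/3Z: f(0) = 2; f(1) = 2; f(2) = 0 → root.
Linear factors from roots: (z + 1).
Complete factorization: f(z) = (z + 1)^2·(z^2 + 1)·(z^3 + 2z^2 + 2z + 2).
Factor degrees with multiplicity: 1 + 1 + 2 + 3 = 7.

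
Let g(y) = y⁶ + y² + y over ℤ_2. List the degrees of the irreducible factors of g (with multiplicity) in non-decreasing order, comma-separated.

1, 2, 3

Roots in ℤ_2: g(0) = 0 → root; g(1) = 1.
Linear factors from roots: (y).
Complete factorization: g(y) = (y)·(y² + y + 1)·(y³ + y² + 1).
Factor degrees with multiplicity: 1 + 2 + 3 = 6.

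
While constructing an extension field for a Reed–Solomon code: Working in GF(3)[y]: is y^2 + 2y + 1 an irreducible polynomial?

No

Write P(y) = y^2 + 2y + 1.
Check for roots in GF(3): P(0) = 1; P(1) = 1; P(2) = 0 → root.
P(2) = 0, so (y − 2) divides P(y); P is reducible.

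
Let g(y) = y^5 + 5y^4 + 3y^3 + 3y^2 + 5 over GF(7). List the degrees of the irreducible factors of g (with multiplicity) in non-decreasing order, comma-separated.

5

Complete factorization: g(y) = (y^5 + 5y^4 + 3y^3 + 3y^2 + 5).
Factor degrees with multiplicity: 5 = 5.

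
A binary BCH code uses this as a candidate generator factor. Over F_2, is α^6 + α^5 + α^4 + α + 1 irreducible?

Yes

Write P(α) = α^6 + α^5 + α^4 + α + 1.
Check for roots in F_2: P(0) = 1; P(1) = 1.
No roots, so no linear factors.
Monic irreducibles of degree 2 over GF(2): α^2 + α + 1.
None of them divide P (all give nonzero remainder).
Monic irreducibles of degree 3 over GF(2): α^3 + α + 1, α^3 + α^2 + 1.
None of them divide P (all give nonzero remainder).
No irreducible factor of degree ≤ 3 exists, so P is irreducible over GF(2).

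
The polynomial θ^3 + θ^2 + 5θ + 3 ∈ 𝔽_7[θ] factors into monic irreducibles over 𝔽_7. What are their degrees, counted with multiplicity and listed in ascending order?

3

Write g(θ) = θ^3 + θ^2 + 5θ + 3.
Complete factorization: g(θ) = (θ^3 + θ^2 + 5θ + 3).
Factor degrees with multiplicity: 3 = 3.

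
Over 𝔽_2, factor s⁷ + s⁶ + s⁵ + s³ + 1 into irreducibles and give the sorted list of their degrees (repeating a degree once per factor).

Write h(s) = s⁷ + s⁶ + s⁵ + s³ + 1.
Roots in 𝔽_2: h(0) = 1; h(1) = 1.
Complete factorization: h(s) = (s² + s + 1)^2·(s³ + s² + 1).
Factor degrees with multiplicity: 2 + 2 + 3 = 7.

2, 2, 3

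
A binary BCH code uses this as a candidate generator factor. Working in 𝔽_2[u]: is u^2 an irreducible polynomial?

Write m(u) = u^2.
Check for roots in 𝔽_2: m(0) = 0 → root; m(1) = 1.
m(0) = 0, so (u) divides m(u); m is reducible.

No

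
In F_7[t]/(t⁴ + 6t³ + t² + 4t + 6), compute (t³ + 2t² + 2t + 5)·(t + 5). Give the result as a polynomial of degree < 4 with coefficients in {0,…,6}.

t^3 + 4t^2 + 4t + 5

Multiply in F_7[t]: (t³ + 2t² + 2t + 5)·(t + 5) = t⁴ + 5t² + t + 4.
Reduce using t⁴ ≡ t³ + 6t² + 3t + 1 (mod t⁴ + 6t³ + t² + 4t + 6).
Reduced: t³ + 4t² + 4t + 5.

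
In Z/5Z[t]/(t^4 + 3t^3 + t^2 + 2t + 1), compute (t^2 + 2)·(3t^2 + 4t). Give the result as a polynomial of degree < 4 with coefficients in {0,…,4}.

3t^2 + 2t + 2

Multiply in Z/5Z[t]: (t^2 + 2)·(3t^2 + 4t) = 3t^4 + 4t^3 + t^2 + 3t.
Reduce using t^4 ≡ 2t^3 + 4t^2 + 3t + 4 (mod t^4 + 3t^3 + t^2 + 2t + 1).
Reduced: 3t^2 + 2t + 2.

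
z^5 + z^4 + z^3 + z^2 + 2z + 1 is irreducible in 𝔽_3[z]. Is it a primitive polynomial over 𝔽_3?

Write f(z) = z^5 + z^4 + z^3 + z^2 + 2z + 1.
|GF(3^5)^×| = 3^5 − 1 = 242. Prime factorization: 242 = 2·11^2.
f is primitive ⇔ z has order 242 in GF(3)[z]/(f), i.e. z^(242/q) ≠ 1 for each prime q | 242.
z^(121) mod f = 2.
z^(22) mod f = z^4 + z^2 + z + 2.
None equal 1, so z has full order 242; f is primitive.

Yes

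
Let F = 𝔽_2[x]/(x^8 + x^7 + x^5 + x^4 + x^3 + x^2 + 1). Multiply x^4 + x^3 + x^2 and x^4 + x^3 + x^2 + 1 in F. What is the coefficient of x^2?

0

Multiply in 𝔽_2[x]: (x^4 + x^3 + x^2)·(x^4 + x^3 + x^2 + 1) = x^8 + x^6 + x^3 + x^2.
Reduce using x^8 ≡ x^7 + x^5 + x^4 + x^3 + x^2 + 1 (mod x^8 + x^7 + x^5 + x^4 + x^3 + x^2 + 1).
Reduced: x^7 + x^6 + x^5 + x^4 + 1.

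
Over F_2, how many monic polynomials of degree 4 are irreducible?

By the necklace-counting formula, N_2(4) = (1/4) Σ_{d|4} μ(4/d)·2^d.
Divisors of 4: 1, 2, 4; μ(4/d) for each: 0, -1, 1.
Σ = − 2^2 + 2^4 = 12.
N = 12/4 = 3.

3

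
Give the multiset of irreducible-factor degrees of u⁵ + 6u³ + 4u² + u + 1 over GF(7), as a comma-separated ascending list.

1, 2, 2

Write h(u) = u⁵ + 6u³ + 4u² + u + 1.
Linear factors from roots: (u + 3).
Complete factorization: h(u) = (u + 3)·(u² + 2)·(u² + 4u + 6).
Factor degrees with multiplicity: 1 + 2 + 2 = 5.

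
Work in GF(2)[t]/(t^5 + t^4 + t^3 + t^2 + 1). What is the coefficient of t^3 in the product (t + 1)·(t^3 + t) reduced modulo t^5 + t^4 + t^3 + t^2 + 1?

Multiply in GF(2)[t]: (t + 1)·(t^3 + t) = t^4 + t^3 + t^2 + t.
Reduced: t^4 + t^3 + t^2 + t.

1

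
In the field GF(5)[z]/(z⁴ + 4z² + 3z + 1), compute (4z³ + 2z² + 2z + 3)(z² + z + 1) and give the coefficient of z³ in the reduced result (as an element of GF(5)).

Multiply in GF(5)[z]: (4z³ + 2z² + 2z + 3)·(z² + z + 1) = 4z⁵ + z⁴ + 3z³ + 2z² + 3.
Reduce using z⁴ ≡ z² + 2z + 4 (mod z⁴ + 4z² + 3z + 1).
Reduced: 2z³ + z² + 3z + 2.

2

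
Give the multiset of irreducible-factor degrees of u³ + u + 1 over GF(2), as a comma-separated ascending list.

Write f(u) = u³ + u + 1.
Roots in GF(2): f(0) = 1; f(1) = 1.
Complete factorization: f(u) = (u³ + u + 1).
Factor degrees with multiplicity: 3 = 3.

3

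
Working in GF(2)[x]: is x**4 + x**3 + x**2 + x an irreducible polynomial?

Write m(x) = x**4 + x**3 + x**2 + x.
Check for roots in GF(2): m(0) = 0 → root; m(1) = 0 → root.
m(0) = 0, so (x) divides m(x); m is reducible.

No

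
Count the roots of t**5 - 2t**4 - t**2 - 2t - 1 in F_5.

Write g(t) = t**5 - 2t**4 - t**2 - 2t - 1.
Evaluate at each of the 5 elements of F_5:
g(0) = 4; g(1) = 0 → root; g(2) = 1; g(3) = 0 → root; g(4) = 2.
Roots: {1, 3}.

2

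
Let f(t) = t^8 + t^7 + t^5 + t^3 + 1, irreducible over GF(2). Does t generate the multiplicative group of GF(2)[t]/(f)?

Yes

|GF(2^8)^×| = 2^8 − 1 = 255. Prime factorization: 255 = 3·5·17.
f is primitive ⇔ t has order 255 in GF(2)[t]/(f), i.e. t^(255/q) ≠ 1 for each prime q | 255.
t^(85) mod f = t^7 + t^6 + t^2 + t.
t^(51) mod f = t^7 + t^6 + t^4 + t^3 + t^2.
t^(15) mod f = t^3 + t^2.
None equal 1, so t has full order 255; f is primitive.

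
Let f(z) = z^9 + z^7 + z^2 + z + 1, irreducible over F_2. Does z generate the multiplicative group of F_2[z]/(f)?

|GF(2^9)^×| = 2^9 − 1 = 511. Prime factorization: 511 = 7·73.
f is primitive ⇔ z has order 511 in GF(2)[z]/(f), i.e. z^(511/q) ≠ 1 for each prime q | 511.
z^(73) mod f = z^5 + z^4 + z^3 + z^2.
z^(7) mod f = z^7.
None equal 1, so z has full order 511; f is primitive.

Yes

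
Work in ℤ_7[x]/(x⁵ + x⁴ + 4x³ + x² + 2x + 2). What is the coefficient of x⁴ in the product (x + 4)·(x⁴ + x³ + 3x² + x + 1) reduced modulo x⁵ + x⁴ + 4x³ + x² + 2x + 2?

Multiply in ℤ_7[x]: (x + 4)·(x⁴ + x³ + 3x² + x + 1) = x⁵ + 5x⁴ + 6x² + 5x + 4.
Reduce using x⁵ ≡ 6x⁴ + 3x³ + 6x² + 5x + 5 (mod x⁵ + x⁴ + 4x³ + x² + 2x + 2).
Reduced: 4x⁴ + 3x³ + 5x² + 3x + 2.

4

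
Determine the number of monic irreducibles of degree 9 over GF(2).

Gauss's count: N_{2}(9) = (1/9) Σ_{d|9} μ(9/d)·2^d.
Divisors of 9: 1, 3, 9; μ(9/d) for each: 0, -1, 1.
Σ = − 2^3 + 2^9 = 504.
N = 504/9 = 56.

56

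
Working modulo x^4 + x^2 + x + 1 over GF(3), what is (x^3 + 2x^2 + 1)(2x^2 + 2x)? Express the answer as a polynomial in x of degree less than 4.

Multiply in GF(3)[x]: (x^3 + 2x^2 + 1)·(2x^2 + 2x) = 2x^5 + x^3 + 2x^2 + 2x.
Reduce using x^4 ≡ 2x^2 + 2x + 2 (mod x^4 + x^2 + x + 1).
Reduced: 2x^3.

2x^3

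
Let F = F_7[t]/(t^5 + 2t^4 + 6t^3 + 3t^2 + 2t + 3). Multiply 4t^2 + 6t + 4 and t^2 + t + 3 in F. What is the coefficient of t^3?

Multiply in F_7[t]: (4t^2 + 6t + 4)·(t^2 + t + 3) = 4t^4 + 3t^3 + t^2 + t + 5.
Reduced: 4t^4 + 3t^3 + t^2 + t + 5.

3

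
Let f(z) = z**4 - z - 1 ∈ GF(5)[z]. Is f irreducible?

Yes

Check for roots in GF(5): f(0) = 4; f(1) = 4; f(2) = 3; f(3) = 2; f(4) = 1.
No roots, so no linear factors.
Degree-2 irreducible divisors: test the 10 monic irreducibles of degree 2 over GF(5).
None of them divide f (all give nonzero remainder).
No irreducible factor of degree ≤ 2 exists, so f is irreducible over GF(5).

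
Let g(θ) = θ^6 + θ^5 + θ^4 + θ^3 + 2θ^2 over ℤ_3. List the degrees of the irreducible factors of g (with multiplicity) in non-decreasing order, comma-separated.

1, 1, 1, 3

Roots in ℤ_3: g(0) = 0 → root; g(1) = 0 → root; g(2) = 2.
Linear factors from roots: (θ), (θ + 2).
Complete factorization: g(θ) = (θ + 2)·(θ)^2·(θ^3 + 2θ^2 + 1).
Factor degrees with multiplicity: 1 + 1 + 1 + 3 = 6.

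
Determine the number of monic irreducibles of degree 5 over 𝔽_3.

x^(3^5) − x is the product of all monic irreducibles of degree dividing 5; Möbius inversion gives N = (1/5) Σ μ(5/d)·3^d.
Divisors of 5: 1, 5; μ(5/d) for each: -1, 1.
Σ = − 3^1 + 3^5 = 240.
N = 240/5 = 48.

48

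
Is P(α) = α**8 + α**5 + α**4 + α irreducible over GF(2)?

No

Check for roots in GF(2): P(0) = 0 → root; P(1) = 0 → root.
P(0) = 0, so (α) divides P(α); P is reducible.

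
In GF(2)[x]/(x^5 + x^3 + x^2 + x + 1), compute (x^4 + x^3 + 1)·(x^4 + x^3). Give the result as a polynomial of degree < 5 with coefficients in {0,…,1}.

Multiply in GF(2)[x]: (x^4 + x^3 + 1)·(x^4 + x^3) = x^8 + x^6 + x^4 + x^3.
Reduce using x^5 ≡ x^3 + x^2 + x + 1 (mod x^5 + x^3 + x^2 + x + 1).
Reduced: x^3 + x^2 + x + 1.

x^3 + x^2 + x + 1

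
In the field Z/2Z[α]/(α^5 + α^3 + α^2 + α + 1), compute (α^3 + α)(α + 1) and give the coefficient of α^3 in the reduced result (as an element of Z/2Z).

1

Multiply in Z/2Z[α]: (α^3 + α)·(α + 1) = α^4 + α^3 + α^2 + α.
Reduced: α^4 + α^3 + α^2 + α.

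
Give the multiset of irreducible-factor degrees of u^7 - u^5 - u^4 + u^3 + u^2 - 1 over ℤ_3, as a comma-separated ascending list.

1, 1, 1, 2, 2

Write h(u) = u^7 - u^5 - u^4 + u^3 + u^2 - 1.
Roots in ℤ_3: h(0) = 2; h(1) = 0 → root; h(2) = 1.
Linear factors from roots: (u - 1).
Complete factorization: h(u) = (u - 1)^3·(u^2 + 1)^2.
Factor degrees with multiplicity: 1 + 1 + 1 + 2 + 2 = 7.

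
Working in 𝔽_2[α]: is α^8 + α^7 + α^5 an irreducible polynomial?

No

Write h(α) = α^8 + α^7 + α^5.
Check for roots in 𝔽_2: h(0) = 0 → root; h(1) = 1.
h(0) = 0, so (α) divides h(α); h is reducible.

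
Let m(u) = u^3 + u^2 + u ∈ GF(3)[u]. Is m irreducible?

No

Check for roots in GF(3): m(0) = 0 → root; m(1) = 0 → root; m(2) = 2.
m(0) = 0, so (u) divides m(u); m is reducible.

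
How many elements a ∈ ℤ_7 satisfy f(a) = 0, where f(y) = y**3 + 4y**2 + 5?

1

Evaluate at each of the 7 elements of ℤ_7:
f(0) = 5; f(1) = 3; f(2) = 1; f(3) = 5; f(4) = 0 → root; f(5) = 6; f(6) = 1.
Roots: {4}.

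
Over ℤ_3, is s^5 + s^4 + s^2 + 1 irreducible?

Yes

Write g(s) = s^5 + s^4 + s^2 + 1.
Check for roots in ℤ_3: g(0) = 1; g(1) = 1; g(2) = 2.
No roots, so no linear factors.
Monic irreducibles of degree 2 over GF(3): s^2 + 1, s^2 + s + 2, s^2 + 2s + 2.
None of them divide g (all give nonzero remainder).
No irreducible factor of degree ≤ 2 exists, so g is irreducible over GF(3).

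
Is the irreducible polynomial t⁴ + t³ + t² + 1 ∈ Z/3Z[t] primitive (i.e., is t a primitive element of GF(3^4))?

No

Write f(t) = t⁴ + t³ + t² + 1.
|GF(3^4)^×| = 3^4 − 1 = 80. Prime factorization: 80 = 2^4·5.
f is primitive ⇔ t has order 80 in GF(3)[t]/(f), i.e. t^(80/q) ≠ 1 for each prime q | 80.
t^(40) mod f = 1
t^(16) mod f = 2t³ + t² + t.
Since t^(40) = 1, the order of t divides 40 < 80; not primitive.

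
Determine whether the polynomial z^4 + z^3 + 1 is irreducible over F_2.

Yes

Write f(z) = z^4 + z^3 + 1.
Check for roots in F_2: f(0) = 1; f(1) = 1.
No roots, so no linear factors.
Monic irreducibles of degree 2 over GF(2): z^2 + z + 1.
None of them divide f (all give nonzero remainder).
No irreducible factor of degree ≤ 2 exists, so f is irreducible over GF(2).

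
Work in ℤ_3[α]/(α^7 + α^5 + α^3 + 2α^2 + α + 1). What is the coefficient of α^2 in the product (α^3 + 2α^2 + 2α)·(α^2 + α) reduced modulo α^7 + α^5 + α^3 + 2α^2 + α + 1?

2

Multiply in ℤ_3[α]: (α^3 + 2α^2 + 2α)·(α^2 + α) = α^5 + α^3 + 2α^2.
Reduced: α^5 + α^3 + 2α^2.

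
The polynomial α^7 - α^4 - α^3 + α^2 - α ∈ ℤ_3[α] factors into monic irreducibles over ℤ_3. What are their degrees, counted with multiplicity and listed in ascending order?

Write h(α) = α^7 - α^4 - α^3 + α^2 - α.
Roots in ℤ_3: h(0) = 0 → root; h(1) = 2; h(2) = 1.
Linear factors from roots: (α).
Complete factorization: h(α) = (α)·(α^3 + α^2 + α - 1)·(α^3 - α^2 + 1).
Factor degrees with multiplicity: 1 + 3 + 3 = 7.

1, 3, 3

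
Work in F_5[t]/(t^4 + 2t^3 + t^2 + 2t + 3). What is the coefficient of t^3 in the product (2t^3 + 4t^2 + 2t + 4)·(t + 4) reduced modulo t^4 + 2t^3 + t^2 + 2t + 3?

Multiply in F_5[t]: (2t^3 + 4t^2 + 2t + 4)·(t + 4) = 2t^4 + 2t^3 + 3t^2 + 2t + 1.
Reduce using t^4 ≡ 3t^3 + 4t^2 + 3t + 2 (mod t^4 + 2t^3 + t^2 + 2t + 3).
Reduced: 3t^3 + t^2 + 3t.

3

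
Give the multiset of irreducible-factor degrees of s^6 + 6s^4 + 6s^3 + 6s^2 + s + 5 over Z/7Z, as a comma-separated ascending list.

6

Write f(s) = s^6 + 6s^4 + 6s^3 + 6s^2 + s + 5.
Complete factorization: f(s) = (s^6 + 6s^4 + 6s^3 + 6s^2 + s + 5).
Factor degrees with multiplicity: 6 = 6.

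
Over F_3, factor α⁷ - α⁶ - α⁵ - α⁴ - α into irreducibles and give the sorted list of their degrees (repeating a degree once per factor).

Write h(α) = α⁷ - α⁶ - α⁵ - α⁴ - α.
Roots in F_3: h(0) = 0 → root; h(1) = 0 → root; h(2) = 2.
Linear factors from roots: (α), (α - 1).
Complete factorization: h(α) = (α)·(α - 1)^2·(α² + 1)·(α² + α - 1).
Factor degrees with multiplicity: 1 + 1 + 1 + 2 + 2 = 7.

1, 1, 1, 2, 2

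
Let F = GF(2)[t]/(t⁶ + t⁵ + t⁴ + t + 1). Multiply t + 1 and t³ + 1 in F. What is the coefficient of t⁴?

Multiply in GF(2)[t]: (t + 1)·(t³ + 1) = t⁴ + t³ + t + 1.
Reduced: t⁴ + t³ + t + 1.

1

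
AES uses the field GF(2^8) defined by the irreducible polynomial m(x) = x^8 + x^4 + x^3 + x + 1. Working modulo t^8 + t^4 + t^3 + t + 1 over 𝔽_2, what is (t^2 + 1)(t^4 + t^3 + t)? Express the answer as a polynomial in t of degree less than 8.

Multiply in 𝔽_2[t]: (t^2 + 1)·(t^4 + t^3 + t) = t^6 + t^5 + t^4 + t.
Reduced: t^6 + t^5 + t^4 + t.

t^6 + t^5 + t^4 + t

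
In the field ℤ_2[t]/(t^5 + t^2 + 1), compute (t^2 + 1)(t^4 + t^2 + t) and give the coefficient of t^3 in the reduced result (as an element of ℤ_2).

0

Multiply in ℤ_2[t]: (t^2 + 1)·(t^4 + t^2 + t) = t^6 + t^3 + t^2 + t.
Reduce using t^5 ≡ t^2 + 1 (mod t^5 + t^2 + 1).
Reduced: t^2.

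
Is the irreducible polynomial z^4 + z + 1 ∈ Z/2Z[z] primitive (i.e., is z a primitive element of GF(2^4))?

Write f(z) = z^4 + z + 1.
|GF(2^4)^×| = 2^4 − 1 = 15. Prime factorization: 15 = 3·5.
f is primitive ⇔ z has order 15 in GF(2)[z]/(f), i.e. z^(15/q) ≠ 1 for each prime q | 15.
z^(5) mod f = z^2 + z.
z^(3) mod f = z^3.
None equal 1, so z has full order 15; f is primitive.

Yes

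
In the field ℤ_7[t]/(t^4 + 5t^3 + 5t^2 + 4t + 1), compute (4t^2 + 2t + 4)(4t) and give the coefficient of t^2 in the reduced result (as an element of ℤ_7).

1

Multiply in ℤ_7[t]: (4t^2 + 2t + 4)·(4t) = 2t^3 + t^2 + 2t.
Reduced: 2t^3 + t^2 + 2t.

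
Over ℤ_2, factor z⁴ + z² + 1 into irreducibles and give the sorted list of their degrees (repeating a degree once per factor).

2, 2

Write h(z) = z⁴ + z² + 1.
Roots in ℤ_2: h(0) = 1; h(1) = 1.
Complete factorization: h(z) = (z² + z + 1)^2.
Factor degrees with multiplicity: 2 + 2 = 4.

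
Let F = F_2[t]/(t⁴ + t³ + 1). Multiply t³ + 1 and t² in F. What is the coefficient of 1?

Multiply in F_2[t]: (t³ + 1)·(t²) = t⁵ + t².
Reduce using t⁴ ≡ t³ + 1 (mod t⁴ + t³ + 1).
Reduced: t³ + t² + t + 1.

1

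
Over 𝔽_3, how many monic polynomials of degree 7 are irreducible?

The number of monic irreducibles of degree 7 over GF(3) is (1/7)·Σ_{d∣7} μ(7/d) 3^d.
Divisors of 7: 1, 7; μ(7/d) for each: -1, 1.
Σ = − 3^1 + 3^7 = 2184.
N = 2184/7 = 312.

312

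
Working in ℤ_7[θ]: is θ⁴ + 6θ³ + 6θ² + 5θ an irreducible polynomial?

Write g(θ) = θ⁴ + 6θ³ + 6θ² + 5θ.
Check for roots in ℤ_7: g(0) = 0 → root; g(1) = 4; g(2) = 0 → root; g(3) = 4; g(4) = 0 → root; g(5) = 3; g(6) = 3.
g(0) = 0, so (θ) divides g(θ); g is reducible.

No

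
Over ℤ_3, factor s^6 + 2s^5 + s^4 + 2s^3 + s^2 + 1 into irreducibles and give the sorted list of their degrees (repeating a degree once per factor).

Write g(s) = s^6 + 2s^5 + s^4 + 2s^3 + s^2 + 1.
Roots in ℤ_3: g(0) = 1; g(1) = 2; g(2) = 0 → root.
Linear factors from roots: (s + 1).
Complete factorization: g(s) = (s + 1)·(s^2 + 1)·(s^3 + s^2 + 2s + 1).
Factor degrees with multiplicity: 1 + 2 + 3 = 6.

1, 2, 3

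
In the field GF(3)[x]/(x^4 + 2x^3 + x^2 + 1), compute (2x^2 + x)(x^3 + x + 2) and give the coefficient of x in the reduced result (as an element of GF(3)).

0

Multiply in GF(3)[x]: (2x^2 + x)·(x^3 + x + 2) = 2x^5 + x^4 + 2x^3 + 2x^2 + 2x.
Reduce using x^4 ≡ x^3 + 2x^2 + 2 (mod x^4 + 2x^3 + x^2 + 1).
Reduced: 2x^2.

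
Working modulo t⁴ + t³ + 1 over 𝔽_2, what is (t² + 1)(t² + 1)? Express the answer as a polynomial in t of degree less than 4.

t^3

Multiply in 𝔽_2[t]: (t² + 1)·(t² + 1) = t⁴ + 1.
Reduce using t⁴ ≡ t³ + 1 (mod t⁴ + t³ + 1).
Reduced: t³.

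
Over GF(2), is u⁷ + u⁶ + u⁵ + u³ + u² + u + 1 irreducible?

Write f(u) = u⁷ + u⁶ + u⁵ + u³ + u² + u + 1.
Check for roots in GF(2): f(0) = 1; f(1) = 1.
No roots, so no linear factors.
Monic irreducibles of degree 2 over GF(2): u² + u + 1.
None of them divide f (all give nonzero remainder).
Monic irreducibles of degree 3 over GF(2): u³ + u + 1, u³ + u² + 1.
None of them divide f (all give nonzero remainder).
No irreducible factor of degree ≤ 3 exists, so f is irreducible over GF(2).

Yes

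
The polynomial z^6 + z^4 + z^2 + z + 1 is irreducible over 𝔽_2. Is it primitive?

Write f(z) = z^6 + z^4 + z^2 + z + 1.
|GF(2^6)^×| = 2^6 − 1 = 63. Prime factorization: 63 = 3^2·7.
f is primitive ⇔ z has order 63 in GF(2)[z]/(f), i.e. z^(63/q) ≠ 1 for each prime q | 63.
z^(21) mod f = 1
z^(9) mod f = z^4 + z^2 + z.
Since z^(21) = 1, the order of z divides 21 < 63; not primitive.

No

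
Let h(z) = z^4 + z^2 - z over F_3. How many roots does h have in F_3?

Evaluate at each of the 3 elements of F_3:
h(0) = 0 → root; h(1) = 1; h(2) = 0 → root.
Roots: {0, 2}.

2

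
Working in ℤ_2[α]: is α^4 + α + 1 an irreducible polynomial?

Yes

Write m(α) = α^4 + α + 1.
Check for roots in ℤ_2: m(0) = 1; m(1) = 1.
No roots, so no linear factors.
Monic irreducibles of degree 2 over GF(2): α^2 + α + 1.
None of them divide m (all give nonzero remainder).
No irreducible factor of degree ≤ 2 exists, so m is irreducible over GF(2).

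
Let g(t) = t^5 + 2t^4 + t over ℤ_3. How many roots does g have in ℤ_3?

Evaluate at each of the 3 elements of ℤ_3:
g(0) = 0 → root; g(1) = 1; g(2) = 0 → root.
Roots: {0, 2}.

2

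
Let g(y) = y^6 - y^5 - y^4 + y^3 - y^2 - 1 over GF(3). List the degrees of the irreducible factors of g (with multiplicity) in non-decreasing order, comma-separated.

Roots in GF(3): g(0) = 2; g(1) = 1; g(2) = 1.
Complete factorization: g(y) = (y^6 - y^5 - y^4 + y^3 - y^2 - 1).
Factor degrees with multiplicity: 6 = 6.

6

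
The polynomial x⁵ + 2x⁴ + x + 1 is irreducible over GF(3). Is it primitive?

Yes

Write f(x) = x⁵ + 2x⁴ + x + 1.
|GF(3^5)^×| = 3^5 − 1 = 242. Prime factorization: 242 = 2·11^2.
f is primitive ⇔ x has order 242 in GF(3)[x]/(f), i.e. x^(242/q) ≠ 1 for each prime q | 242.
x^(121) mod f = 2.
x^(22) mod f = x⁴ + x³ + 2x + 1.
None equal 1, so x has full order 242; f is primitive.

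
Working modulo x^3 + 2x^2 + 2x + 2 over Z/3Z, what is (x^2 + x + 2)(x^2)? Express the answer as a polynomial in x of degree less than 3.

2x^2 + 2

Multiply in Z/3Z[x]: (x^2 + x + 2)·(x^2) = x^4 + x^3 + 2x^2.
Reduce using x^3 ≡ x^2 + x + 1 (mod x^3 + 2x^2 + 2x + 2).
Reduced: 2x^2 + 2.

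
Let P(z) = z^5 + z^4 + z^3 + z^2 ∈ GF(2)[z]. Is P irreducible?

No

Check for roots in GF(2): P(0) = 0 → root; P(1) = 0 → root.
P(0) = 0, so (z) divides P(z); P is reducible.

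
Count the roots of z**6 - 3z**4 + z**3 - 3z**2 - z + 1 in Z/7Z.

Write g(z) = z**6 - 3z**4 + z**3 - 3z**2 - z + 1.
Evaluate at each of the 7 elements of Z/7Z:
g(0) = 1; g(1) = 3; g(2) = 4; g(3) = 1; g(4) = 2; g(5) = 6; g(6) = 3.
No element is a root.

0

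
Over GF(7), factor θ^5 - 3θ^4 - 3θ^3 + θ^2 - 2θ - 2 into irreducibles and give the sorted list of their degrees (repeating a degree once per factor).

1, 1, 1, 2

Write f(θ) = θ^5 - 3θ^4 - 3θ^3 + θ^2 - 2θ - 2.
Linear factors from roots: (θ - 2), (θ + 3), (θ + 1).
Complete factorization: f(θ) = (θ + 1)·(θ + 3)·(θ - 2)·(θ^2 + 2θ - 2).
Factor degrees with multiplicity: 1 + 1 + 1 + 2 = 5.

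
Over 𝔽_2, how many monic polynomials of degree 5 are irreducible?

6

x^(2^5) − x is the product of all monic irreducibles of degree dividing 5; Möbius inversion gives N = (1/5) Σ μ(5/d)·2^d.
Divisors of 5: 1, 5; μ(5/d) for each: -1, 1.
Σ = − 2^1 + 2^5 = 30.
N = 30/5 = 6.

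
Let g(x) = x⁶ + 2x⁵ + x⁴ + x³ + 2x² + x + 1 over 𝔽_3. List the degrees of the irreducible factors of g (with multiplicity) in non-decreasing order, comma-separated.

Roots in 𝔽_3: g(0) = 1; g(1) = 0 → root; g(2) = 1.
Linear factors from roots: (x + 2).
Complete factorization: g(x) = (x + 2)·(x² + x + 2)·(x³ + 2x² + 1).
Factor degrees with multiplicity: 1 + 2 + 3 = 6.

1, 2, 3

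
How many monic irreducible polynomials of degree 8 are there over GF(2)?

By the necklace-counting formula, N_2(8) = (1/8) Σ_{d|8} μ(8/d)·2^d.
Divisors of 8: 1, 2, 4, 8; μ(8/d) for each: 0, 0, -1, 1.
Σ = − 2^4 + 2^8 = 240.
N = 240/8 = 30.

30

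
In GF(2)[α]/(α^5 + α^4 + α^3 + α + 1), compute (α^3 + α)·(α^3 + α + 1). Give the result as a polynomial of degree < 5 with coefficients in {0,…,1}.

α + 1

Multiply in GF(2)[α]: (α^3 + α)·(α^3 + α + 1) = α^6 + α^3 + α^2 + α.
Reduce using α^5 ≡ α^4 + α^3 + α + 1 (mod α^5 + α^4 + α^3 + α + 1).
Reduced: α + 1.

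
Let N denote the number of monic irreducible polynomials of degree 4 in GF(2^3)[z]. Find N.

1008

By the necklace-counting formula, N_8(4) = (1/4) Σ_{d|4} μ(4/d)·8^d.
Divisors of 4: 1, 2, 4; μ(4/d) for each: 0, -1, 1.
Σ = − 8^2 + 8^4 = 4032.
N = 4032/4 = 1008.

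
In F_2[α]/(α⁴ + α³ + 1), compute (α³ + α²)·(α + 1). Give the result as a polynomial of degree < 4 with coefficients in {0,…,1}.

Multiply in F_2[α]: (α³ + α²)·(α + 1) = α⁴ + α².
Reduce using α⁴ ≡ α³ + 1 (mod α⁴ + α³ + 1).
Reduced: α³ + α² + 1.

α^3 + α^2 + 1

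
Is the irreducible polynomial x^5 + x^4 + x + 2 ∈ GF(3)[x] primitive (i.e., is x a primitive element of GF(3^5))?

Write f(x) = x^5 + x^4 + x + 2.
|GF(3^5)^×| = 3^5 − 1 = 242. Prime factorization: 242 = 2·11^2.
f is primitive ⇔ x has order 242 in GF(3)[x]/(f), i.e. x^(242/q) ≠ 1 for each prime q | 242.
x^(121) mod f = 1
x^(22) mod f = x^4 + 2x^3 + x + 1.
Since x^(121) = 1, the order of x divides 121 < 242; not primitive.

No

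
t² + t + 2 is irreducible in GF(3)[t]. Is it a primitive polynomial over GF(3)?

Yes

Write f(t) = t² + t + 2.
|GF(3^2)^×| = 3^2 − 1 = 8. Prime factorization: 8 = 2^3.
f is primitive ⇔ t has order 8 in GF(3)[t]/(f), i.e. t^(8/q) ≠ 1 for each prime q | 8.
t^(4) mod f = 2.
None equal 1, so t has full order 8; f is primitive.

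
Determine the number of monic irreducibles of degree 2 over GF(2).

1

x^(2^2) − x is the product of all monic irreducibles of degree dividing 2; Möbius inversion gives N = (1/2) Σ μ(2/d)·2^d.
Divisors of 2: 1, 2; μ(2/d) for each: -1, 1.
Σ = − 2^1 + 2^2 = 2.
N = 2/2 = 1.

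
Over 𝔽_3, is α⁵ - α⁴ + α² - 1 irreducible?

Write g(α) = α⁵ - α⁴ + α² - 1.
Check for roots in 𝔽_3: g(0) = 2; g(1) = 0 → root; g(2) = 1.
g(1) = 0, so (α − 1) divides g(α); g is reducible.

No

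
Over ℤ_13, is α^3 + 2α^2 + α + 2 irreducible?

Write m(α) = α^3 + 2α^2 + α + 2.
Check each element of ℤ_13 for a root: m(0)=2, m(1)=6, m(2)=7, m(3)=11, m(4)=11, m(5)=0, m(6)=10, m(7)=8, m(8)=0, m(9)=5, m(10)=3, m(11)=0, m(12)=2.
m(5) = 0, so (α − 5) divides m(α); m is reducible.

No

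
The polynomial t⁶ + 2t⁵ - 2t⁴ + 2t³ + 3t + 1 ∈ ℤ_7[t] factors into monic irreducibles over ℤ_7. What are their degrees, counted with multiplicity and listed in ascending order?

Write f(t) = t⁶ + 2t⁵ - 2t⁴ + 2t³ + 3t + 1.
Linear factors from roots: (t - 1), (t - 2), (t + 1).
Complete factorization: f(t) = (t - 1)·(t + 1)^2·(t - 2)^3.
Factor degrees with multiplicity: 1 + 1 + 1 + 1 + 1 + 1 = 6.

1, 1, 1, 1, 1, 1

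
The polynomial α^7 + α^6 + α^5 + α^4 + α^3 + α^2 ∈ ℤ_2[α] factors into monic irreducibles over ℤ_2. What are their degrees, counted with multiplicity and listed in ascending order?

1, 1, 1, 2, 2

Write h(α) = α^7 + α^6 + α^5 + α^4 + α^3 + α^2.
Roots in ℤ_2: h(0) = 0 → root; h(1) = 0 → root.
Linear factors from roots: (α), (α + 1).
Complete factorization: h(α) = (α + 1)·(α)^2·(α^2 + α + 1)^2.
Factor degrees with multiplicity: 1 + 1 + 1 + 2 + 2 = 7.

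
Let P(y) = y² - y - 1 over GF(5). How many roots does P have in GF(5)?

1

Evaluate at each of the 5 elements of GF(5):
P(0) = 4; P(1) = 4; P(2) = 1; P(3) = 0 → root; P(4) = 1.
Roots: {3}.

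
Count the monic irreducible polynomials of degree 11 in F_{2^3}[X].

The number of monic irreducibles of degree 11 over GF(8) is (1/11)·Σ_{d∣11} μ(11/d) 8^d.
Divisors of 11: 1, 11; μ(11/d) for each: -1, 1.
Σ = − 8^1 + 8^11 = 8589934584.
N = 8589934584/11 = 780903144.

780903144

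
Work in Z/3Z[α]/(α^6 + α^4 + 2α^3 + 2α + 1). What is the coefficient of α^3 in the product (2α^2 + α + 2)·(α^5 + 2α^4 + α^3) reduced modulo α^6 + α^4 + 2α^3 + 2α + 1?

Multiply in Z/3Z[α]: (2α^2 + α + 2)·(α^5 + 2α^4 + α^3) = 2α^7 + 2α^6 + 2α^4 + 2α^3.
Reduce using α^6 ≡ 2α^4 + α^3 + α + 2 (mod α^6 + α^4 + 2α^3 + 2α + 1).
Reduced: α^5 + 2α^4 + α^3 + 2α^2 + 1.

1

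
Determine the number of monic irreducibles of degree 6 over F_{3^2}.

By the necklace-counting formula, N_9(6) = (1/6) Σ_{d|6} μ(6/d)·9^d.
Divisors of 6: 1, 2, 3, 6; μ(6/d) for each: 1, -1, -1, 1.
Σ = 9^1 − 9^2 − 9^3 + 9^6 = 530640.
N = 530640/6 = 88440.

88440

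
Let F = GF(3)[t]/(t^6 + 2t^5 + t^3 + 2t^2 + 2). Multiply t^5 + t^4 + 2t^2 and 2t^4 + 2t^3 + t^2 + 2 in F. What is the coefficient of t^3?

Multiply in GF(3)[t]: (t^5 + t^4 + 2t^2)·(2t^4 + 2t^3 + t^2 + 2) = 2t^9 + t^8 + 2t^6 + t^4 + t^2.
Reduce using t^6 ≡ t^5 + 2t^3 + t^2 + 1 (mod t^6 + 2t^5 + t^3 + 2t^2 + 2).
Reduced: 2t^5 + t^4 + 2t^3 + t^2.

2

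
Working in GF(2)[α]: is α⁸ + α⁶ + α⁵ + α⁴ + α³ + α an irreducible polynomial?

No

Write f(α) = α⁸ + α⁶ + α⁵ + α⁴ + α³ + α.
Check for roots in GF(2): f(0) = 0 → root; f(1) = 0 → root.
f(0) = 0, so (α) divides f(α); f is reducible.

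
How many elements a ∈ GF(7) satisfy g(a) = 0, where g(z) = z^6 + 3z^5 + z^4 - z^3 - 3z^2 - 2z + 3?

Evaluate at each of the 7 elements of GF(7):
g(0) = 3; g(1) = 2; g(2) = 1; g(3) = 5; g(4) = 6; g(5) = 1; g(6) = 2.
No element is a root.

0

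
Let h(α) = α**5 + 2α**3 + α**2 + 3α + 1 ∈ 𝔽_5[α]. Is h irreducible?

Check for roots in 𝔽_5: h(0) = 1; h(1) = 3; h(2) = 4; h(3) = 1; h(4) = 1.
No roots, so no linear factors.
Degree-2 irreducible divisors: test the 10 monic irreducibles of degree 2 over GF(5).
None of them divide h (all give nonzero remainder).
No irreducible factor of degree ≤ 2 exists, so h is irreducible over GF(5).

Yes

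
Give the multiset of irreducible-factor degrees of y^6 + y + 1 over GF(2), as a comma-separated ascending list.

6

Write f(y) = y^6 + y + 1.
Roots in GF(2): f(0) = 1; f(1) = 1.
Complete factorization: f(y) = (y^6 + y + 1).
Factor degrees with multiplicity: 6 = 6.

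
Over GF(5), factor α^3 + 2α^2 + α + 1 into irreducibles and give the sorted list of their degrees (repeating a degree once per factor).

1, 2

Write h(α) = α^3 + 2α^2 + α + 1.
Roots in GF(5): h(0) = 1; h(1) = 0 → root; h(2) = 4; h(3) = 4; h(4) = 1.
Linear factors from roots: (α + 4).
Complete factorization: h(α) = (α + 4)·(α^2 + 3α + 4).
Factor degrees with multiplicity: 1 + 2 = 3.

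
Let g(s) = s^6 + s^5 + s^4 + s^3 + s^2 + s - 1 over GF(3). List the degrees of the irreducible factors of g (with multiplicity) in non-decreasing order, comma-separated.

Roots in GF(3): g(0) = 2; g(1) = 2; g(2) = 2.
Complete factorization: g(s) = (s^6 + s^5 + s^4 + s^3 + s^2 + s - 1).
Factor degrees with multiplicity: 6 = 6.

6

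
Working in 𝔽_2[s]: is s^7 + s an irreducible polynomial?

Write m(s) = s^7 + s.
Check for roots in 𝔽_2: m(0) = 0 → root; m(1) = 0 → root.
m(0) = 0, so (s) divides m(s); m is reducible.

No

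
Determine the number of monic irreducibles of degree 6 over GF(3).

Gauss's count: N_{3}(6) = (1/6) Σ_{d|6} μ(6/d)·3^d.
Divisors of 6: 1, 2, 3, 6; μ(6/d) for each: 1, -1, -1, 1.
Σ = 3^1 − 3^2 − 3^3 + 3^6 = 696.
N = 696/6 = 116.

116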